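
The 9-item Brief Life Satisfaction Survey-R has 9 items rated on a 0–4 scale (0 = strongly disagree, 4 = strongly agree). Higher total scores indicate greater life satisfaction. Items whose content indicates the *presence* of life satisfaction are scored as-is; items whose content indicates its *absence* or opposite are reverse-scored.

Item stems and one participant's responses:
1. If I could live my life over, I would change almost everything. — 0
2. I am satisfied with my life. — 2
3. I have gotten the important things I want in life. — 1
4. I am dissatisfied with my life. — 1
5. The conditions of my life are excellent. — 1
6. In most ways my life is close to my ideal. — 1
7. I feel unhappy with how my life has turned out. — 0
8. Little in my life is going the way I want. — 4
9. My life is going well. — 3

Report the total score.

19

Items 1, 4, 7, 8 describe the absence/opposite of life satisfaction → reverse-score.
on a 0–4 scale, reversed = 4 − raw.
  item 1: 4 − 0 = 4
  item 2: 2
  item 3: 1
  item 4: 4 − 1 = 3
  item 5: 1
  item 6: 1
  item 7: 4 − 0 = 4
  item 8: 4 − 4 = 0
  item 9: 3
Total = 4 + 2 + 1 + 3 + 1 + 1 + 4 + 0 + 3 = 19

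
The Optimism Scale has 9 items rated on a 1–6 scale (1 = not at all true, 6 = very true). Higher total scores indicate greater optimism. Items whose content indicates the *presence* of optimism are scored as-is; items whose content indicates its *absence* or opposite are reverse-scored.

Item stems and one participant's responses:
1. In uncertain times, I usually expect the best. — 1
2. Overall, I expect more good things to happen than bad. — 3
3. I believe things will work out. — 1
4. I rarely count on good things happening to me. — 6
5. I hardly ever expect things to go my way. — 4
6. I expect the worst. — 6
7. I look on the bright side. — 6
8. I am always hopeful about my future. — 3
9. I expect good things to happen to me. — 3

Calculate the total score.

22

Items 4, 5, 6 describe the absence/opposite of optimism → reverse-score.
on a 1–6 scale, reversed = 7 − raw.
  item 1: 1
  item 2: 3
  item 3: 1
  item 4: 7 − 6 = 1
  item 5: 7 − 4 = 3
  item 6: 7 − 6 = 1
  item 7: 6
  item 8: 3
  item 9: 3
Total = 1 + 3 + 1 + 1 + 3 + 1 + 6 + 3 + 3 = 22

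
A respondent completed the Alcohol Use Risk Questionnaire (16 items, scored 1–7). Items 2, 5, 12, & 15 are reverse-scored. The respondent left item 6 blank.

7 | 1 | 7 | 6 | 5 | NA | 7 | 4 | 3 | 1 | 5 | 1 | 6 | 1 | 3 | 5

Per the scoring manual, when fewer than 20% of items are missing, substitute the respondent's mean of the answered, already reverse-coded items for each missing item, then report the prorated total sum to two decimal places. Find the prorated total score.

78.93

Reverse-coded (reverse-coded value = 8 − response):
  item 2: 8 − 1 = 7
  item 5: 8 − 5 = 3
  item 12: 8 − 1 = 7
  item 15: 8 − 3 = 5
Completed scored items (15 of 16): 7, 7, 7, 6, 3, 7, 4, 3, 1, 5, 7, 6, 1, 5, 5; sum = 74.
Person mean = 74 / 15 ≈ 4.9333
Prorated total = (74 / 15) × 16 = 78.93 (to 2 dp)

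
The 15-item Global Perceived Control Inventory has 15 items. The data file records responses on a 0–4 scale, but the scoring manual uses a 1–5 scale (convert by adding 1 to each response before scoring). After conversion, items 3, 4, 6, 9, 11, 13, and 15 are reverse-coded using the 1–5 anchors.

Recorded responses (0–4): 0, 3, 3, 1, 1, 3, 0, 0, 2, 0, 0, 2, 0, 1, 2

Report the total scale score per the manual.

39

Convert to 1–5: 1, 4, 4, 2, 2, 4, 1, 1, 3, 1, 1, 3, 1, 2, 3
Reverse-coded (reversed = (1+5) − raw = 6 − raw):
  item 3: 6 − 4 = 2
  item 4: 6 − 2 = 4
  item 6: 6 − 4 = 2
  item 9: 6 − 3 = 3
  item 11: 6 − 1 = 5
  item 13: 6 − 1 = 5
  item 15: 6 − 3 = 3
Scored: 1, 4, 2, 4, 2, 2, 1, 1, 3, 1, 5, 3, 5, 2, 3
Total = 39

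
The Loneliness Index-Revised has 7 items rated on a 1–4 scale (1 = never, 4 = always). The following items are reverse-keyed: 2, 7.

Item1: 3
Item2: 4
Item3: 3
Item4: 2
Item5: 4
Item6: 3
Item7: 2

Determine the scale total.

19

Reversing items 2 & 7 with 5 − raw:
Total = 3 + (5−4) + 3 + 2 + 4 + 3 + (5−2)
      = 3 + 1 + 3 + 2 + 4 + 3 + 3 = 19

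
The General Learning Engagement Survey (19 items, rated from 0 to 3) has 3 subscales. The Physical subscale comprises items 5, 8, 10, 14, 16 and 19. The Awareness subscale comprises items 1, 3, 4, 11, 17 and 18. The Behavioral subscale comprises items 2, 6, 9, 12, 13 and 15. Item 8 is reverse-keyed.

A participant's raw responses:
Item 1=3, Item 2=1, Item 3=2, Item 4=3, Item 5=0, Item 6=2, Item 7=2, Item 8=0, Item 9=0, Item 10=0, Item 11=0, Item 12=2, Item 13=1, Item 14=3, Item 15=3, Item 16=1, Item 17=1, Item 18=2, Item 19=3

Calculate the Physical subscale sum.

Physical items: 5, 8, 10, 14, 16, 19.
Of these, item 8 is reverse-keyed; reversed = (0+3) − raw = 3 − raw.
  item 5: 0
  item 8: 3 − 0 = 3
  item 10: 0
  item 14: 3
  item 16: 1
  item 19: 3
Sum = 0 + 3 + 0 + 3 + 1 + 3 = 10

10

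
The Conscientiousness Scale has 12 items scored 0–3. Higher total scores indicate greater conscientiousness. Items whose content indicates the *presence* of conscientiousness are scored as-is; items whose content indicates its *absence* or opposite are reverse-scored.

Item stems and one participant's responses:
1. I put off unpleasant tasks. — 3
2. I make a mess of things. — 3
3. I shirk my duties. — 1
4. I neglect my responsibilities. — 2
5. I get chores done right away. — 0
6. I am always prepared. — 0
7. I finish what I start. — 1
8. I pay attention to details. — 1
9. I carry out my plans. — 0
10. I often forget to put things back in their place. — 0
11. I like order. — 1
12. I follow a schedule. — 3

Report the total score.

12

Items 1, 2, 3, 4, 10 describe the absence/opposite of conscientiousness → reverse-score.
reversed = (0+3) − raw = 3 − raw.
  item 1: 3 − 3 = 0
  item 2: 3 − 3 = 0
  item 3: 3 − 1 = 2
  item 4: 3 − 2 = 1
  item 5: 0
  item 6: 0
  item 7: 1
  item 8: 1
  item 9: 0
  item 10: 3 − 0 = 3
  item 11: 1
  item 12: 3
Total = 0 + 0 + 2 + 1 + 0 + 0 + 1 + 1 + 0 + 3 + 1 + 3 = 12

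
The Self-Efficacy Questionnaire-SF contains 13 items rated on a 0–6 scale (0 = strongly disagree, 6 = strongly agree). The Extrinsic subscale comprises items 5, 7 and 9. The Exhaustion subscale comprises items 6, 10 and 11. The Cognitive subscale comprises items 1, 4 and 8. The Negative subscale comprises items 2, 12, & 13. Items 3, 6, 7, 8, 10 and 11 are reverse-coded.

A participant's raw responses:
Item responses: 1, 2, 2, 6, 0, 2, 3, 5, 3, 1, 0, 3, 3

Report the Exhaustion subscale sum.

15

Exhaustion items: 6, 10, 11.
Of these, items 6, 10, & 11 are reverse-coded; reversed = (0+6) − raw = 6 − raw.
  item 6: 6 − 2 = 4
  item 10: 6 − 1 = 5
  item 11: 6 − 0 = 6
Sum = 4 + 5 + 6 = 15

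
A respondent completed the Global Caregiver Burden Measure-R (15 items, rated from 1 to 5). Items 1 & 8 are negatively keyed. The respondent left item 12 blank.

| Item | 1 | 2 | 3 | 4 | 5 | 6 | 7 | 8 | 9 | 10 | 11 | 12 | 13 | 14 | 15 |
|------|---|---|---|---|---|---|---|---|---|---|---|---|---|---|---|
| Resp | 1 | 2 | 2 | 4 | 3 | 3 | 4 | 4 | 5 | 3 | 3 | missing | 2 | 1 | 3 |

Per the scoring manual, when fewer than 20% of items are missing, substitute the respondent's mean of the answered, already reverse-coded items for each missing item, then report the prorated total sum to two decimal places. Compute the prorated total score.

Reverse-coded (reverse-coded value = 6 − response):
  item 1: 6 − 1 = 5
  item 8: 6 − 4 = 2
Completed scored items (14 of 15): 5, 2, 2, 4, 3, 3, 4, 2, 5, 3, 3, 2, 1, 3; sum = 42.
Person mean = 42 / 14 ≈ 3.0000
Prorated total = (42 / 14) × 15 = 45.00 (to 2 dp)

45.00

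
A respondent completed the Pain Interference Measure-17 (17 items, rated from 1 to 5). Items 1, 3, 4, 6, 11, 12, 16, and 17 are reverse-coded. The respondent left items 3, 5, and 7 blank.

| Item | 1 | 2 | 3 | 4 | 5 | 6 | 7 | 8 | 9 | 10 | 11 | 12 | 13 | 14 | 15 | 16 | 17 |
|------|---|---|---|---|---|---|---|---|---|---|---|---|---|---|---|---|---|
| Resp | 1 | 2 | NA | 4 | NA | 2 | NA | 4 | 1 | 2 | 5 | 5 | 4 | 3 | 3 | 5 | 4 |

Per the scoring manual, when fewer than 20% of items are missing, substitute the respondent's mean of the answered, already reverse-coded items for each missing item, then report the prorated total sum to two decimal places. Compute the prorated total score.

42.50

Reverse-coded (on a 1–5 scale, reversed = 6 − raw):
  item 1: 6 − 1 = 5
  item 4: 6 − 4 = 2
  item 6: 6 − 2 = 4
  item 11: 6 − 5 = 1
  item 12: 6 − 5 = 1
  item 16: 6 − 5 = 1
  item 17: 6 − 4 = 2
Completed scored items (14 of 17): 5, 2, 2, 4, 4, 1, 2, 1, 1, 4, 3, 3, 1, 2; sum = 35.
Person mean = 35 / 14 ≈ 2.5000
Prorated total = (35 / 14) × 17 = 42.50 (to 2 dp)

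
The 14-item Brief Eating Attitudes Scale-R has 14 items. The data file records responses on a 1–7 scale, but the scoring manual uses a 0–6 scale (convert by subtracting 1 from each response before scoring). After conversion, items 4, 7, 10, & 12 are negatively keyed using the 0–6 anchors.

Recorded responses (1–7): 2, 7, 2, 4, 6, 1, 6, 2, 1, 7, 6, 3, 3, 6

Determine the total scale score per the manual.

34

Convert to 0–6: 1, 6, 1, 3, 5, 0, 5, 1, 0, 6, 5, 2, 2, 5
Reverse-coded (reverse-coded value = 6 − response):
  item 4: 6 − 3 = 3
  item 7: 6 − 5 = 1
  item 10: 6 − 6 = 0
  item 12: 6 − 2 = 4
Scored: 1, 6, 1, 3, 5, 0, 1, 1, 0, 0, 5, 4, 2, 5
Total = 34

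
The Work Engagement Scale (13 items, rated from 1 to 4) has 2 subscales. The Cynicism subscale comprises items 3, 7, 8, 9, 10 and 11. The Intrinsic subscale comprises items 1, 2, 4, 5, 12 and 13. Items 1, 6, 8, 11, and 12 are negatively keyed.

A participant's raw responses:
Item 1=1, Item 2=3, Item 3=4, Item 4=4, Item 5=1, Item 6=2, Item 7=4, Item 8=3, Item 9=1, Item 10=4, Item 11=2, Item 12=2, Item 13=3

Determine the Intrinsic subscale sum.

18

Intrinsic items: 1, 2, 4, 5, 12, 13.
Of these, items 1 and 12 are negatively keyed; reversed = (1+4) − raw = 5 − raw.
  item 1: 5 − 1 = 4
  item 2: 3
  item 4: 4
  item 5: 1
  item 12: 5 − 2 = 3
  item 13: 3
Sum = 4 + 3 + 4 + 1 + 3 + 3 = 18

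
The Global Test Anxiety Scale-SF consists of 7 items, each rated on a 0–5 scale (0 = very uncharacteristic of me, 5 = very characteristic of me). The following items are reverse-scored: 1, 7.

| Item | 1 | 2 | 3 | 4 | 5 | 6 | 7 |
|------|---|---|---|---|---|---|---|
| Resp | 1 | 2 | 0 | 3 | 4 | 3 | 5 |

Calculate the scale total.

16

Raw sum = 18. Reverse-scored items: 1, 7; their raw sum = 6.
Each reversal replaces raw with 5 − raw, changing the total by 5 − 2·raw per item.
Total = 18 + 2·5 − 2·6 = 18 + 10 − 12 = 16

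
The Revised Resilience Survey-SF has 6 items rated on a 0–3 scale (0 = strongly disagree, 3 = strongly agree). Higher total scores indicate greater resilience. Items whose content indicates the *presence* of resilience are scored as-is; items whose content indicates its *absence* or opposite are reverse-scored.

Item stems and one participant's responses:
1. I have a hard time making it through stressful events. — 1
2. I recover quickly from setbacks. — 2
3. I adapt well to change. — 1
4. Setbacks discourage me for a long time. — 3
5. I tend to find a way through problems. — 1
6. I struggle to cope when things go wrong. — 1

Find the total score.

8

Items 1, 4, 6 describe the absence/opposite of resilience → reverse-score.
reverse-coded value = 3 − response.
  item 1: 3 − 1 = 2
  item 2: 2
  item 3: 1
  item 4: 3 − 3 = 0
  item 5: 1
  item 6: 3 − 1 = 2
Total = 2 + 2 + 1 + 0 + 1 + 2 = 8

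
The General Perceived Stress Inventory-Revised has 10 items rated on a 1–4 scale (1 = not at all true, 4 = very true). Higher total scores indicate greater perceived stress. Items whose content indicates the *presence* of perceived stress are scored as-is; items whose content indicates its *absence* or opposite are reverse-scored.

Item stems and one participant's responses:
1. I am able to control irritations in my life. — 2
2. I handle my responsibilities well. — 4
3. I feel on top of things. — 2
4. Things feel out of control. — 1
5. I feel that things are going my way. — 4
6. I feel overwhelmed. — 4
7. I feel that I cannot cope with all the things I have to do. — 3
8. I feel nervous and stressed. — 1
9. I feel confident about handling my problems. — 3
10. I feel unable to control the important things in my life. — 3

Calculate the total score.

22

Items 1, 2, 3, 5, 9 describe the absence/opposite of perceived stress → reverse-score.
on a 1–4 scale, reversed = 5 − raw.
  item 1: 5 − 2 = 3
  item 2: 5 − 4 = 1
  item 3: 5 − 2 = 3
  item 4: 1
  item 5: 5 − 4 = 1
  item 6: 4
  item 7: 3
  item 8: 1
  item 9: 5 − 3 = 2
  item 10: 3
Total = 3 + 1 + 3 + 1 + 1 + 4 + 3 + 1 + 2 + 3 = 22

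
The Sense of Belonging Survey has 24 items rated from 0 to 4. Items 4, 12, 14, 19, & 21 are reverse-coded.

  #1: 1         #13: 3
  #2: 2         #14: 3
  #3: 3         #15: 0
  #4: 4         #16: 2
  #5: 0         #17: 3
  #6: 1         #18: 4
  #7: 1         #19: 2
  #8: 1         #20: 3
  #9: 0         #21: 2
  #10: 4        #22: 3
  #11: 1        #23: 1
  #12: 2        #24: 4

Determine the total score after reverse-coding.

44

Apply reverse scoring (reverse-coded value = 4 − response):
  item 4: 4 − 4 = 0
  item 12: 4 − 2 = 2
  item 14: 4 − 3 = 1
  item 19: 4 − 2 = 2
  item 21: 4 − 2 = 2
Scored items: 1, 2, 3, 0, 0, 1, 1, 1, 0, 4, 1, 2, 3, 1, 0, 2, 3, 4, 2, 3, 2, 3, 1, 4
Total = 1 + 2 + 3 + 0 + 0 + 1 + 1 + 1 + 0 + 4 + 1 + 2 + 3 + 1 + 0 + 2 + 3 + 4 + 2 + 3 + 2 + 3 + 1 + 4 = 44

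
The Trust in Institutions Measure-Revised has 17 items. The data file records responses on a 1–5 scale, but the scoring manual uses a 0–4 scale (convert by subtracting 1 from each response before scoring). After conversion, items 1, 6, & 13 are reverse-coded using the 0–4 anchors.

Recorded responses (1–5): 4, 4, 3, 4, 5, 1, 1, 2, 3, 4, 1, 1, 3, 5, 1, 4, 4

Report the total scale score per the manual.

Convert to 0–4: 3, 3, 2, 3, 4, 0, 0, 1, 2, 3, 0, 0, 2, 4, 0, 3, 3
Reverse-coded (reversed = (0+4) − raw = 4 − raw):
  item 1: 4 − 3 = 1
  item 6: 4 − 0 = 4
  item 13: 4 − 2 = 2
Scored: 1, 3, 2, 3, 4, 4, 0, 1, 2, 3, 0, 0, 2, 4, 0, 3, 3
Total = 35

35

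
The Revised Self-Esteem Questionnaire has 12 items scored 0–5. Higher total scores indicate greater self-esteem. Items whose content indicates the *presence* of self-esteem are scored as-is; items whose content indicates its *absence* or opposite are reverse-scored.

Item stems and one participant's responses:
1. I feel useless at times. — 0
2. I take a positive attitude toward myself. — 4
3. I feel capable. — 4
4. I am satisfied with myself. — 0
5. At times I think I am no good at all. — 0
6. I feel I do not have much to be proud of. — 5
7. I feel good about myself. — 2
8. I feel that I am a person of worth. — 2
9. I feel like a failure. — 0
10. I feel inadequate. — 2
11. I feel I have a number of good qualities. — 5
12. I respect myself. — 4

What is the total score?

39

Items 1, 5, 6, 9, 10 describe the absence/opposite of self-esteem → reverse-score.
reverse-coded value = 5 − response.
  item 1: 5 − 0 = 5
  item 2: 4
  item 3: 4
  item 4: 0
  item 5: 5 − 0 = 5
  item 6: 5 − 5 = 0
  item 7: 2
  item 8: 2
  item 9: 5 − 0 = 5
  item 10: 5 − 2 = 3
  item 11: 5
  item 12: 4
Total = 5 + 4 + 4 + 0 + 5 + 0 + 2 + 2 + 5 + 3 + 5 + 4 = 39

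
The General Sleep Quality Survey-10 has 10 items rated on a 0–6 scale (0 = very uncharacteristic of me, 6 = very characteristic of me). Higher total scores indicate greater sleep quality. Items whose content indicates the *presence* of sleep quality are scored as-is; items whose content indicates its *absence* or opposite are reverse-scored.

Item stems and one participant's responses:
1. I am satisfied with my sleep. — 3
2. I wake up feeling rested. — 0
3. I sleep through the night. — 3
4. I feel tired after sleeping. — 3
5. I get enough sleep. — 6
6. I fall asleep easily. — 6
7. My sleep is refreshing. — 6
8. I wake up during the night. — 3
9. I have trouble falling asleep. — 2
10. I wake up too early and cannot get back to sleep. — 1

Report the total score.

39

Items 4, 8, 9, 10 describe the absence/opposite of sleep quality → reverse-score.
reverse-coded value = 6 − response.
  item 1: 3
  item 2: 0
  item 3: 3
  item 4: 6 − 3 = 3
  item 5: 6
  item 6: 6
  item 7: 6
  item 8: 6 − 3 = 3
  item 9: 6 − 2 = 4
  item 10: 6 − 1 = 5
Total = 3 + 0 + 3 + 3 + 6 + 6 + 6 + 3 + 4 + 5 = 39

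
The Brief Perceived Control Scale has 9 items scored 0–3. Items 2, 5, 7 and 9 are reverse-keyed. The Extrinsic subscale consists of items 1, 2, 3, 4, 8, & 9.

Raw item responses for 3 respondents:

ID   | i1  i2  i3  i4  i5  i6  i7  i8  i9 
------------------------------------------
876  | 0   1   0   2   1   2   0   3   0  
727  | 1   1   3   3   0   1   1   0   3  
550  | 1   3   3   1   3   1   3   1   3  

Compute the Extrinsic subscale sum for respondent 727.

Respondent 727 raw: 1, 1, 3, 3, 0, 1, 1, 0, 3.
Extrinsic items: 1, 2, 3, 4, 8, 9.
Reverse-coded (reversed = (0+3) − raw = 3 − raw):
  item 1: 1
  item 2: 3 − 1 = 2
  item 3: 3
  item 4: 3
  item 8: 0
  item 9: 3 − 3 = 0
Sum = 1 + 2 + 3 + 3 + 0 + 0 = 9

9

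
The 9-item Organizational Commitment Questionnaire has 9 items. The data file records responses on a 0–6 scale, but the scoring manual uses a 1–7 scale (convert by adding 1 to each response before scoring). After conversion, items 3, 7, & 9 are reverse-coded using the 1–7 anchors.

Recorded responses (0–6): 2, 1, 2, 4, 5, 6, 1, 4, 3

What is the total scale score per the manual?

43

Convert to 1–7: 3, 2, 3, 5, 6, 7, 2, 5, 4
Reverse-coded (reverse-coded value = 8 − response):
  item 3: 8 − 3 = 5
  item 7: 8 − 2 = 6
  item 9: 8 − 4 = 4
Scored: 3, 2, 5, 5, 6, 7, 6, 5, 4
Total = 43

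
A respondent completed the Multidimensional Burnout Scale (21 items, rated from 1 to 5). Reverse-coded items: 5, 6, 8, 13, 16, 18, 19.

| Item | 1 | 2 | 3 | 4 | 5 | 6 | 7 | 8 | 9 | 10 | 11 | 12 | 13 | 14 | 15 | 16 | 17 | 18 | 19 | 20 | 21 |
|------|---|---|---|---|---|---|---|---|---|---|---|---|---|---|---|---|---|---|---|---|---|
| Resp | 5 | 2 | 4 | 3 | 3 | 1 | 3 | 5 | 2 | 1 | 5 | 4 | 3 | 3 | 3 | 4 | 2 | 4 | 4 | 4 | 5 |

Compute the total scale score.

64

Apply reverse scoring (on a 1–5 scale, reversed = 6 − raw):
  item 5: 6 − 3 = 3
  item 6: 6 − 1 = 5
  item 8: 6 − 5 = 1
  item 13: 6 − 3 = 3
  item 16: 6 − 4 = 2
  item 18: 6 − 4 = 2
  item 19: 6 − 4 = 2
Scored responses: 5, 2, 4, 3, 3, 5, 3, 1, 2, 1, 5, 4, 3, 3, 3, 2, 2, 2, 2, 4, 5
Total = 5 + 2 + 4 + 3 + 3 + 5 + 3 + 1 + 2 + 1 + 5 + 4 + 3 + 3 + 3 + 2 + 2 + 2 + 2 + 4 + 5 = 64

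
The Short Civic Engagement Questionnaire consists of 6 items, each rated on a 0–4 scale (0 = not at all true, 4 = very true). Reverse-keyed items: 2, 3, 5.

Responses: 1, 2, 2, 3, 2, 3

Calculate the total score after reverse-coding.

13

Reverse-coded items (on a 0–4 scale, reversed = 4 − raw):
  item 2: 4 − 2 = 2
  item 3: 4 − 2 = 2
  item 5: 4 − 2 = 2
After reverse-coding: 1, 2, 2, 3, 2, 3
Total = 1 + 2 + 2 + 3 + 2 + 3 = 13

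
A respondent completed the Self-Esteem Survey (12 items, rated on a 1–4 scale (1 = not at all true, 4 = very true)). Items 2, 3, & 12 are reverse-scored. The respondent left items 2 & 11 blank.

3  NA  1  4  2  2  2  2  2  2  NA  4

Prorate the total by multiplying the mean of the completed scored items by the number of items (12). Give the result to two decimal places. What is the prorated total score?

Reverse-coded (reverse-coded value = 5 − response):
  item 3: 5 − 1 = 4
  item 12: 5 − 4 = 1
Completed scored items (10 of 12): 3, 4, 4, 2, 2, 2, 2, 2, 2, 1; sum = 24.
Person mean = 24 / 10 ≈ 2.4000
Prorated total = (24 / 10) × 12 = 28.80 (to 2 dp)

28.80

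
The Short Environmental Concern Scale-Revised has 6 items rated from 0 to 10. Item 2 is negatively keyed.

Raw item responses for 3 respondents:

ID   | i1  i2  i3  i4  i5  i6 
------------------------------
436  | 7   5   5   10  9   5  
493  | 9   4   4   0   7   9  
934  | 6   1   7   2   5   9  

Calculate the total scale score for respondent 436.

41

Respondent 436 raw: 7, 5, 5, 10, 9, 5.
Reverse-coded (reverse-coded value = 10 − response):
  item 1: 7
  item 2: 10 − 5 = 5
  item 3: 5
  item 4: 10
  item 5: 9
  item 6: 5
Sum = 7 + 5 + 5 + 10 + 9 + 5 = 41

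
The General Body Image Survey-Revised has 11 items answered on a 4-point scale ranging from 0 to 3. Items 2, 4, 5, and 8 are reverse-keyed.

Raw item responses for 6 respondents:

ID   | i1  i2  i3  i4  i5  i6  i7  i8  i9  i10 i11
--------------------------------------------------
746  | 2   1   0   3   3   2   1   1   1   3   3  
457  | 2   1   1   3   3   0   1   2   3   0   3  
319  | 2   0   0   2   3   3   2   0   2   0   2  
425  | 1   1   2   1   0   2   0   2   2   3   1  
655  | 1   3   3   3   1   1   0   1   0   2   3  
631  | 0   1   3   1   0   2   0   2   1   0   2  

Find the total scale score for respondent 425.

Respondent 425 raw: 1, 1, 2, 1, 0, 2, 0, 2, 2, 3, 1.
Reverse-coded (reversed = (0+3) − raw = 3 − raw):
  item 1: 1
  item 2: 3 − 1 = 2
  item 3: 2
  item 4: 3 − 1 = 2
  item 5: 3 − 0 = 3
  item 6: 2
  item 7: 0
  item 8: 3 − 2 = 1
  item 9: 2
  item 10: 3
  item 11: 1
Sum = 1 + 2 + 2 + 2 + 3 + 2 + 0 + 1 + 2 + 3 + 1 = 19

19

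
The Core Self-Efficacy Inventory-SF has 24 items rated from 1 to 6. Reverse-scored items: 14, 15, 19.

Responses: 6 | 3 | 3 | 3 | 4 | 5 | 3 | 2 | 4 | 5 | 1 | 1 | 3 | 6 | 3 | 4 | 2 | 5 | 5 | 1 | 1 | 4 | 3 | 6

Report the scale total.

Raw sum = 83. Reverse-scored items: 14, 15, 19; their raw sum = 14.
Each reversal replaces raw with 7 − raw, changing the total by 7 − 2·raw per item.
Total = 83 + 3·7 − 2·14 = 83 + 21 − 28 = 76

76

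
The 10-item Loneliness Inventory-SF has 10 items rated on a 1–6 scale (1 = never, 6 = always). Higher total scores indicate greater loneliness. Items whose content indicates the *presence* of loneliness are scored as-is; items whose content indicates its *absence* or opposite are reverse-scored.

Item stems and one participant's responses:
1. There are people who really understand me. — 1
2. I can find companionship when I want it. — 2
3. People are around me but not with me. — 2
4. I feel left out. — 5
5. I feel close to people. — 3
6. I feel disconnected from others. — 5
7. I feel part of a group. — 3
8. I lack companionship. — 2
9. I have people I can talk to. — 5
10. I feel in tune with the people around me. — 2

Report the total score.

40

Items 1, 2, 5, 7, 9, 10 describe the absence/opposite of loneliness → reverse-score.
on a 1–6 scale, reversed = 7 − raw.
  item 1: 7 − 1 = 6
  item 2: 7 − 2 = 5
  item 3: 2
  item 4: 5
  item 5: 7 − 3 = 4
  item 6: 5
  item 7: 7 − 3 = 4
  item 8: 2
  item 9: 7 − 5 = 2
  item 10: 7 − 2 = 5
Total = 6 + 5 + 2 + 5 + 4 + 5 + 4 + 2 + 2 + 5 = 40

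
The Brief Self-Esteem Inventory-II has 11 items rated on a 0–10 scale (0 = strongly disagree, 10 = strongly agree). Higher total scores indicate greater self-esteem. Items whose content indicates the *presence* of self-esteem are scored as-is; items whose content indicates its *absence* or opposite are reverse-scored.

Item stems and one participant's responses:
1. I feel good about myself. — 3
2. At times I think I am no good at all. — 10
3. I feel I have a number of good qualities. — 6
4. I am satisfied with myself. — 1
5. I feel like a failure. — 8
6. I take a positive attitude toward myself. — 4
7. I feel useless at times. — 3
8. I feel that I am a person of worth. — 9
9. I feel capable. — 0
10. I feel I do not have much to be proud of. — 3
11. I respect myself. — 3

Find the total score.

42

Items 2, 5, 7, 10 describe the absence/opposite of self-esteem → reverse-score.
reversed = (0+10) − raw = 10 − raw.
  item 1: 3
  item 2: 10 − 10 = 0
  item 3: 6
  item 4: 1
  item 5: 10 − 8 = 2
  item 6: 4
  item 7: 10 − 3 = 7
  item 8: 9
  item 9: 0
  item 10: 10 − 3 = 7
  item 11: 3
Total = 3 + 0 + 6 + 1 + 2 + 4 + 7 + 9 + 0 + 7 + 3 = 42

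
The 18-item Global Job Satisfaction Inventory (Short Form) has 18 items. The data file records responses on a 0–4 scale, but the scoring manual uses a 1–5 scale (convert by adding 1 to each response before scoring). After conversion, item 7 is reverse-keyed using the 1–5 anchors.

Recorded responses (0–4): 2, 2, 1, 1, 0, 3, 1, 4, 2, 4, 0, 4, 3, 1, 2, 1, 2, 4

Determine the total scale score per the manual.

57

Convert to 1–5: 3, 3, 2, 2, 1, 4, 2, 5, 3, 5, 1, 5, 4, 2, 3, 2, 3, 5
Reverse-coded (reversed = (1+5) − raw = 6 − raw):
  item 7: 6 − 2 = 4
Scored: 3, 3, 2, 2, 1, 4, 4, 5, 3, 5, 1, 5, 4, 2, 3, 2, 3, 5
Total = 57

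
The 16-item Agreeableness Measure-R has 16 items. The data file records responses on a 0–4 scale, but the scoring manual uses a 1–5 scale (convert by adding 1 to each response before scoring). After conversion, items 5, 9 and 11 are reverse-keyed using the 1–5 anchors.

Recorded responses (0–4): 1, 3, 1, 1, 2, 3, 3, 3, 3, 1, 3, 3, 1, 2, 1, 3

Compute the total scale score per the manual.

Convert to 1–5: 2, 4, 2, 2, 3, 4, 4, 4, 4, 2, 4, 4, 2, 3, 2, 4
Reverse-coded (on a 1–5 scale, reversed = 6 − raw):
  item 5: 6 − 3 = 3
  item 9: 6 − 4 = 2
  item 11: 6 − 4 = 2
Scored: 2, 4, 2, 2, 3, 4, 4, 4, 2, 2, 2, 4, 2, 3, 2, 4
Total = 46

46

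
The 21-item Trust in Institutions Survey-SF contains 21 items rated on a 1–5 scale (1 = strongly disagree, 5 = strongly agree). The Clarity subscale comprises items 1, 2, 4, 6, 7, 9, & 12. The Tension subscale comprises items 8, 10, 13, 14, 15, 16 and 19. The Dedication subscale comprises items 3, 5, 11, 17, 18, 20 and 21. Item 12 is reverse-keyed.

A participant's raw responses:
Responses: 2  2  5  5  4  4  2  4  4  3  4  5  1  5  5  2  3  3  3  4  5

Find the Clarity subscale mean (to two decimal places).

Clarity items: 1, 2, 4, 6, 7, 9, 12.
Of these, item 12 is reverse-keyed; on a 1–5 scale, reversed = 6 − raw.
  item 1: 2
  item 2: 2
  item 4: 5
  item 6: 4
  item 7: 2
  item 9: 4
  item 12: 6 − 5 = 1
Sum = 2 + 2 + 5 + 4 + 2 + 4 + 1 = 20
Mean = 20 / 7 = 2.86

2.86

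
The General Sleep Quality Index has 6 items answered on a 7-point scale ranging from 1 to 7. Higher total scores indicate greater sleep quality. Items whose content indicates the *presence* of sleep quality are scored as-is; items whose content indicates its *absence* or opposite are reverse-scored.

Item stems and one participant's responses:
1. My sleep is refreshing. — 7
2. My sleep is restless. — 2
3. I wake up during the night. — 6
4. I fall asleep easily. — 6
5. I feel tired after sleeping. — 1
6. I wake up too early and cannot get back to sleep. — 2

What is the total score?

Items 2, 3, 5, 6 describe the absence/opposite of sleep quality → reverse-score.
on a 1–7 scale, reversed = 8 − raw.
  item 1: 7
  item 2: 8 − 2 = 6
  item 3: 8 − 6 = 2
  item 4: 6
  item 5: 8 − 1 = 7
  item 6: 8 − 2 = 6
Total = 7 + 6 + 2 + 6 + 7 + 6 = 34

34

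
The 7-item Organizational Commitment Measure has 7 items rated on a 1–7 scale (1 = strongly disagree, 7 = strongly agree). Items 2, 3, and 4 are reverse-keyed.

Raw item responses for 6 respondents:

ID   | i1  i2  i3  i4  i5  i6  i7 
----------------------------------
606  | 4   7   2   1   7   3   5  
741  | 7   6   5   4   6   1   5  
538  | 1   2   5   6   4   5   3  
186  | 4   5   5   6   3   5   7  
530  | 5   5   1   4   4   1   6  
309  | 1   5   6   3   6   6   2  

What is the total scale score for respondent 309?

25

Respondent 309 raw: 1, 5, 6, 3, 6, 6, 2.
Reverse-coded (on a 1–7 scale, reversed = 8 − raw):
  item 1: 1
  item 2: 8 − 5 = 3
  item 3: 8 − 6 = 2
  item 4: 8 − 3 = 5
  item 5: 6
  item 6: 6
  item 7: 2
Sum = 1 + 3 + 2 + 5 + 6 + 6 + 2 = 25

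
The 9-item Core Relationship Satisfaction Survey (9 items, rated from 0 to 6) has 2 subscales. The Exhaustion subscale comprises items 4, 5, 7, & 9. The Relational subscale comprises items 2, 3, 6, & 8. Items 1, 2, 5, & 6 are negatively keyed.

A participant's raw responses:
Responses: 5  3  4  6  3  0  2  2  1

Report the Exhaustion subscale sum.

12

Exhaustion items: 4, 5, 7, 9.
Of these, item 5 is negatively keyed; on a 0–6 scale, reversed = 6 − raw.
  item 4: 6
  item 5: 6 − 3 = 3
  item 7: 2
  item 9: 1
Sum = 6 + 3 + 2 + 1 = 12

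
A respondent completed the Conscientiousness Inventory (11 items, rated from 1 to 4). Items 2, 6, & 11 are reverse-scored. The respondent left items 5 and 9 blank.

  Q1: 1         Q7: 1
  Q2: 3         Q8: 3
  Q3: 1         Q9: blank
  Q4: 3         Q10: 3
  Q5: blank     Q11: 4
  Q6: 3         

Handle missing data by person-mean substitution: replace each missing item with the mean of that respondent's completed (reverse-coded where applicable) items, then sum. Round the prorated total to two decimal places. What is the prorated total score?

Reverse-coded (reverse-coded value = 5 − response):
  item 2: 5 − 3 = 2
  item 6: 5 − 3 = 2
  item 11: 5 − 4 = 1
Completed scored items (9 of 11): 1, 2, 1, 3, 2, 1, 3, 3, 1; sum = 17.
Person mean = 17 / 9 ≈ 1.8889
Prorated total = (17 / 9) × 11 = 20.78 (to 2 dp)

20.78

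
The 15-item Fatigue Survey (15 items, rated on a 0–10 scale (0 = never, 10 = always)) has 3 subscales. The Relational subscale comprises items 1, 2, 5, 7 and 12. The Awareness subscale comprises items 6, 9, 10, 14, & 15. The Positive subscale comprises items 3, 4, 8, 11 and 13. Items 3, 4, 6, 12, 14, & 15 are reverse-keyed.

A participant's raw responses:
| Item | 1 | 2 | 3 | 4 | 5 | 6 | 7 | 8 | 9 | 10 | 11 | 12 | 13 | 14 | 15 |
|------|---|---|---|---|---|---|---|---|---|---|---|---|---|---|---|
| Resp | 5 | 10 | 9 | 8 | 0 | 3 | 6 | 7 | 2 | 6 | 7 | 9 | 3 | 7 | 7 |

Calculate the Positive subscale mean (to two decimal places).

Positive items: 3, 4, 8, 11, 13.
Of these, items 3 & 4 are reverse-keyed; reversed = (0+10) − raw = 10 − raw.
  item 3: 10 − 9 = 1
  item 4: 10 − 8 = 2
  item 8: 7
  item 11: 7
  item 13: 3
Sum = 1 + 2 + 7 + 7 + 3 = 20
Mean = 20 / 5 = 4.00

4.00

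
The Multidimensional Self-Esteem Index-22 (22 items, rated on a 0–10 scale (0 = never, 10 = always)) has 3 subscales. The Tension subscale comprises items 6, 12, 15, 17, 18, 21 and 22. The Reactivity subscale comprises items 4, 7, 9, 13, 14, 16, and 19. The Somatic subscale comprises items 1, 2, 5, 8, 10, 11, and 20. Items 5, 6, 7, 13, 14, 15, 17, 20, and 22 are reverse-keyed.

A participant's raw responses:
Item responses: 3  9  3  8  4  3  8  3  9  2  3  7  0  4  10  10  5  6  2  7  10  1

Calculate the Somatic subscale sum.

29

Somatic items: 1, 2, 5, 8, 10, 11, 20.
Of these, items 5 and 20 are reverse-keyed; reverse-coded value = 10 − response.
  item 1: 3
  item 2: 9
  item 5: 10 − 4 = 6
  item 8: 3
  item 10: 2
  item 11: 3
  item 20: 10 − 7 = 3
Sum = 3 + 9 + 6 + 3 + 2 + 3 + 3 = 29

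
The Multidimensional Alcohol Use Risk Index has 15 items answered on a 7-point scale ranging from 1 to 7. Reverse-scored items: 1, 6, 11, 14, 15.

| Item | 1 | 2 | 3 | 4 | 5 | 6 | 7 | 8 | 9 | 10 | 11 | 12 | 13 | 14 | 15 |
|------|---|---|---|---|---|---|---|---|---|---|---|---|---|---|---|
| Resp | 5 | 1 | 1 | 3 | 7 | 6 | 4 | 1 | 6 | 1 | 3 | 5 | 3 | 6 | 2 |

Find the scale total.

Raw sum = 54. Reverse-scored items: 1, 6, 11, 14, 15; their raw sum = 22.
Each reversal replaces raw with 8 − raw, changing the total by 8 − 2·raw per item.
Total = 54 + 5·8 − 2·22 = 54 + 40 − 44 = 50

50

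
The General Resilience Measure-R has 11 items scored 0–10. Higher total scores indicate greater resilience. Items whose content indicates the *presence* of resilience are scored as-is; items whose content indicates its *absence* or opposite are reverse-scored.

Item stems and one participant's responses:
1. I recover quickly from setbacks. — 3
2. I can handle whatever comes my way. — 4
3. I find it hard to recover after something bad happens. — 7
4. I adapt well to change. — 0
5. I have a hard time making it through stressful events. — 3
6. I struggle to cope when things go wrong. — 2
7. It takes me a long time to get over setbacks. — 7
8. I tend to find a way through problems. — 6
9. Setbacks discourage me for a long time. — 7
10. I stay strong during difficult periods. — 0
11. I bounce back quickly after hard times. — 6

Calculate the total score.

Items 3, 5, 6, 7, 9 describe the absence/opposite of resilience → reverse-score.
reverse-coded value = 10 − response.
  item 1: 3
  item 2: 4
  item 3: 10 − 7 = 3
  item 4: 0
  item 5: 10 − 3 = 7
  item 6: 10 − 2 = 8
  item 7: 10 − 7 = 3
  item 8: 6
  item 9: 10 − 7 = 3
  item 10: 0
  item 11: 6
Total = 3 + 4 + 3 + 0 + 7 + 8 + 3 + 6 + 3 + 0 + 6 = 43

43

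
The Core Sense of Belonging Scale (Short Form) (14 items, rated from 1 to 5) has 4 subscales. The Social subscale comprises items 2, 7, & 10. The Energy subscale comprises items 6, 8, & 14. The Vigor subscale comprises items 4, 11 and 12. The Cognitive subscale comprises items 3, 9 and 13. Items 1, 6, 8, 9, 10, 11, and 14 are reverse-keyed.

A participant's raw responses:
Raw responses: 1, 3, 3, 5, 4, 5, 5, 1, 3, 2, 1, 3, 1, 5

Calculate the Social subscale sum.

Social items: 2, 7, 10.
Of these, item 10 is reverse-keyed; reverse-coded value = 6 − response.
  item 2: 3
  item 7: 5
  item 10: 6 − 2 = 4
Sum = 3 + 5 + 4 = 12

12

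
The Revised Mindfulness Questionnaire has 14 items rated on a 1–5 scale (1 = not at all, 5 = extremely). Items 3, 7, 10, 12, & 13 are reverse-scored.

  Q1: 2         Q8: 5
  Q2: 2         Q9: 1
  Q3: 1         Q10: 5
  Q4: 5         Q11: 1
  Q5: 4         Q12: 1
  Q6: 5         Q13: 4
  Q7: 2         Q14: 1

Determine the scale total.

Raw sum = 39. Reverse-scored items: 3, 7, 10, 12, 13; their raw sum = 13.
Each reversal replaces raw with 6 − raw, changing the total by 6 − 2·raw per item.
Total = 39 + 5·6 − 2·13 = 39 + 30 − 26 = 43

43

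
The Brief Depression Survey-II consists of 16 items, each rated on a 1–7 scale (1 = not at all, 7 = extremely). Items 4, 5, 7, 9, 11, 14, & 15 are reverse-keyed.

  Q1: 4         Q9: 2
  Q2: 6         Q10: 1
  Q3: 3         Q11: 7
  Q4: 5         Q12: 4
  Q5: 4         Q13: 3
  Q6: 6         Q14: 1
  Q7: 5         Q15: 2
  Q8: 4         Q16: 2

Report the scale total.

Apply reverse scoring (reversed = (1+7) − raw = 8 − raw):
  item 4: 8 − 5 = 3
  item 5: 8 − 4 = 4
  item 7: 8 − 5 = 3
  item 9: 8 − 2 = 6
  item 11: 8 − 7 = 1
  item 14: 8 − 1 = 7
  item 15: 8 − 2 = 6
Scored items: 4, 6, 3, 3, 4, 6, 3, 4, 6, 1, 1, 4, 3, 7, 6, 2
Total = 4 + 6 + 3 + 3 + 4 + 6 + 3 + 4 + 6 + 1 + 1 + 4 + 3 + 7 + 6 + 2 = 63

63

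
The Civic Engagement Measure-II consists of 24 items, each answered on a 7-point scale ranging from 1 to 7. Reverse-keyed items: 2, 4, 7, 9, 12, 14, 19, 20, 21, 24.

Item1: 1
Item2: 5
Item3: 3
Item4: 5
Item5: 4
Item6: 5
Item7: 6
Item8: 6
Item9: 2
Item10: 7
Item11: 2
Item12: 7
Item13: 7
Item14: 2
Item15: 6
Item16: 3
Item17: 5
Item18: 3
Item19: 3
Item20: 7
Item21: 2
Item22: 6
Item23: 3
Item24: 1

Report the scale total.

101

Reverse-keyed items use 8 − raw:
  item 2: 8 − 5 = 3
  item 4: 8 − 5 = 3
  item 7: 8 − 6 = 2
  item 9: 8 − 2 = 6
  item 12: 8 − 7 = 1
  item 14: 8 − 2 = 6
  item 19: 8 − 3 = 5
  item 20: 8 − 7 = 1
  item 21: 8 − 2 = 6
  item 24: 8 − 1 = 7
Scored items: 1, 3, 3, 3, 4, 5, 2, 6, 6, 7, 2, 1, 7, 6, 6, 3, 5, 3, 5, 1, 6, 6, 3, 7
Total = 1 + 3 + 3 + 3 + 4 + 5 + 2 + 6 + 6 + 7 + 2 + 1 + 7 + 6 + 6 + 3 + 5 + 3 + 5 + 1 + 6 + 6 + 3 + 7 = 101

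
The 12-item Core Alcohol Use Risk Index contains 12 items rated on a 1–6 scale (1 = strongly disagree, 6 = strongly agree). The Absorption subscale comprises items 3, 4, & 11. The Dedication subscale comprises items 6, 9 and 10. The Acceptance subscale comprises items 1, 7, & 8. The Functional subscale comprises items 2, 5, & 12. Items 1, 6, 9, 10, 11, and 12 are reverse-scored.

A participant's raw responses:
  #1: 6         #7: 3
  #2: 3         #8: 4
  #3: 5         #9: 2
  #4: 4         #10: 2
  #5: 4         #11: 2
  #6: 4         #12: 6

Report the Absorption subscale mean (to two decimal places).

4.67

Absorption items: 3, 4, 11.
Of these, item 11 is reverse-scored; reverse-coded value = 7 − response.
  item 3: 5
  item 4: 4
  item 11: 7 − 2 = 5
Sum = 5 + 4 + 5 = 14
Mean = 14 / 3 = 4.67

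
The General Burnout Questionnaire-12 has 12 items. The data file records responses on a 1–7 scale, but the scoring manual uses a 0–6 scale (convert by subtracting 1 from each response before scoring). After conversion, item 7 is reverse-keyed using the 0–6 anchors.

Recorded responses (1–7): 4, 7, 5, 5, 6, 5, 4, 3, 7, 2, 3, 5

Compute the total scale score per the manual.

Convert to 0–6: 3, 6, 4, 4, 5, 4, 3, 2, 6, 1, 2, 4
Reverse-coded (reversed = (0+6) − raw = 6 − raw):
  item 7: 6 − 3 = 3
Scored: 3, 6, 4, 4, 5, 4, 3, 2, 6, 1, 2, 4
Total = 44

44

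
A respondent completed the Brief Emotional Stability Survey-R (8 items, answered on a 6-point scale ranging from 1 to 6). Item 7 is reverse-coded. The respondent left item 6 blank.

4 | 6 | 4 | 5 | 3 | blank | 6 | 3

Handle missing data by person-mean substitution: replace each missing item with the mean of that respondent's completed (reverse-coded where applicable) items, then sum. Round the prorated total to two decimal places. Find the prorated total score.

29.71

Reverse-coded (reversed = (1+6) − raw = 7 − raw):
  item 7: 7 − 6 = 1
Completed scored items (7 of 8): 4, 6, 4, 5, 3, 1, 3; sum = 26.
Person mean = 26 / 7 ≈ 3.7143
Prorated total = (26 / 7) × 8 = 29.71 (to 2 dp)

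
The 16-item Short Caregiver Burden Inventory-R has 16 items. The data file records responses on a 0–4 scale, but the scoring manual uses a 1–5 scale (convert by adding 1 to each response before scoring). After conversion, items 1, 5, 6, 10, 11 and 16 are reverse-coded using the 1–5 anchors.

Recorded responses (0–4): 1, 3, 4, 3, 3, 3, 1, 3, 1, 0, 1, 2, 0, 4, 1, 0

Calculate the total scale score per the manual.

Convert to 1–5: 2, 4, 5, 4, 4, 4, 2, 4, 2, 1, 2, 3, 1, 5, 2, 1
Reverse-coded (on a 1–5 scale, reversed = 6 − raw):
  item 1: 6 − 2 = 4
  item 5: 6 − 4 = 2
  item 6: 6 − 4 = 2
  item 10: 6 − 1 = 5
  item 11: 6 − 2 = 4
  item 16: 6 − 1 = 5
Scored: 4, 4, 5, 4, 2, 2, 2, 4, 2, 5, 4, 3, 1, 5, 2, 5
Total = 54

54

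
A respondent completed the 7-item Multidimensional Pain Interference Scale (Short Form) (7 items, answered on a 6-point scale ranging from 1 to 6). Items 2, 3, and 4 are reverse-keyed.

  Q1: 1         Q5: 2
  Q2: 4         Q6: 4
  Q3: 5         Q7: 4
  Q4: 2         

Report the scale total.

Reverse-coded items (reversed = (1+6) − raw = 7 − raw):
  item 2: 7 − 4 = 3
  item 3: 7 − 5 = 2
  item 4: 7 − 2 = 5
Scored responses: 1, 3, 2, 5, 2, 4, 4
Total = 1 + 3 + 2 + 5 + 2 + 4 + 4 = 21

21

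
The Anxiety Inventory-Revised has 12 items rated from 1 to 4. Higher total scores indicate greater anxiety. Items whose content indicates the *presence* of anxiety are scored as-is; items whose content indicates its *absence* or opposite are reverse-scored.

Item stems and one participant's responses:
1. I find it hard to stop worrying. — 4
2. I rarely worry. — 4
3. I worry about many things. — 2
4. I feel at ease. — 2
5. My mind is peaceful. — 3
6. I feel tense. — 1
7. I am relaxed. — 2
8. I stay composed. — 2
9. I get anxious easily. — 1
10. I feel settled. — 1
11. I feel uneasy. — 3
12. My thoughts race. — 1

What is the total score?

28

Items 2, 4, 5, 7, 8, 10 describe the absence/opposite of anxiety → reverse-score.
reversed = (1+4) − raw = 5 − raw.
  item 1: 4
  item 2: 5 − 4 = 1
  item 3: 2
  item 4: 5 − 2 = 3
  item 5: 5 − 3 = 2
  item 6: 1
  item 7: 5 − 2 = 3
  item 8: 5 − 2 = 3
  item 9: 1
  item 10: 5 − 1 = 4
  item 11: 3
  item 12: 1
Total = 4 + 1 + 2 + 3 + 2 + 1 + 3 + 3 + 1 + 4 + 3 + 1 = 28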